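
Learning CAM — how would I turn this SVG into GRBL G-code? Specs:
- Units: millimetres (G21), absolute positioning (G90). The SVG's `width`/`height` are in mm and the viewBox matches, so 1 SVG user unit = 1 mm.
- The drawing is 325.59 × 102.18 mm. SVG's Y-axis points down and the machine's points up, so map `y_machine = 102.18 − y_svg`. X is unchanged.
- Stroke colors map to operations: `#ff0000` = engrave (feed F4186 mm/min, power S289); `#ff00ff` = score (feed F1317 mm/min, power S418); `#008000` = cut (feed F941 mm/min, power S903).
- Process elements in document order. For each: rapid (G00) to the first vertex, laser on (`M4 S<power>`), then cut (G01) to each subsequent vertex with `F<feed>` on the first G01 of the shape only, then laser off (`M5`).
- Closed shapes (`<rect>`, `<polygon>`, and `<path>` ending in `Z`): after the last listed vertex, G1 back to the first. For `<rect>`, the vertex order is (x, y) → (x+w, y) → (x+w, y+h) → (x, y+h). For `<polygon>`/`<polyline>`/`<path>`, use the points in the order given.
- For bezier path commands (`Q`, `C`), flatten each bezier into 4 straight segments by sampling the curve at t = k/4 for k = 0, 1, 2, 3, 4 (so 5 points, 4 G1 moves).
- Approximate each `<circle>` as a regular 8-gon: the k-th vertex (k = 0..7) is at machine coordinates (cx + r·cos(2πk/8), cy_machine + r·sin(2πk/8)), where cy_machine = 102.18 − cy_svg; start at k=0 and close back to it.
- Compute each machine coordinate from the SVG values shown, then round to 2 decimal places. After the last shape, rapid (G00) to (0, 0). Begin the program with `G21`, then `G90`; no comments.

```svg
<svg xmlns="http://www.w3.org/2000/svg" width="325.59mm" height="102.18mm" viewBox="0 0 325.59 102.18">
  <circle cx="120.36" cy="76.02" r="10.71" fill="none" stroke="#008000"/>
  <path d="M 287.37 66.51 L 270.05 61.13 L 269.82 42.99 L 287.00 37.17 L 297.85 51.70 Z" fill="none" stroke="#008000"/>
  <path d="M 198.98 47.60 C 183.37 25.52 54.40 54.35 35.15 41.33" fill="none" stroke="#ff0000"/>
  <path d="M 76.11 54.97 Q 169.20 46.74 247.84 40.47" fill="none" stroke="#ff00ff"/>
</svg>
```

G21
G90
G00 X131.07 Y26.16
M4 S903
G01 X127.93 Y33.73 F941
G01 X120.36 Y36.87
G01 X112.79 Y33.73
G01 X109.65 Y26.16
G01 X112.79 Y18.59
G01 X120.36 Y15.45
G01 X127.93 Y18.59
G01 X131.07 Y26.16
M5
G00 X287.37 Y35.67
M4 S903
G01 X270.05 Y41.05 F941
G01 X269.82 Y59.19
G01 X287.00 Y65.01
G01 X297.85 Y50.48
G01 X287.37 Y35.67
M5
G00 X198.98 Y54.58
M4 S289
G01 X169.50 Y63.04 F4186
G01 X118.43 Y61.11
G01 X66.67 Y57.48
G01 X35.15 Y60.85
M5
G00 X76.11 Y47.21
M4 S418
G01 X121.75 Y51.20 F1317
G01 X165.59 Y54.95
G01 X207.62 Y58.45
G01 X247.84 Y61.71
M5
G00 X0.00 Y0.00

viewBox `0 0 325.59 102.18` with mm width/height → 1 unit = 1 mm. Flip: y_m = 102.18 − y_svg.

**Shape 1** — `<circle>` circle, stroke `#008000` → cut (S903, F941). Machine vertices: (131.07,26.16) → (127.93,33.73) → (120.36,36.87) → (112.79,33.73) → (109.65,26.16) → (112.79,18.59) → (120.36,15.45) → (127.93,18.59) → (131.07,26.16). Closed: final G1 returns to the first vertex.

**Shape 2** — `<path>` regular polygon, stroke `#008000` → cut (S903, F941). Machine vertices: (287.37,35.67) → (270.05,41.05) → (269.82,59.19) → (287.00,65.01) → (297.85,50.48) → (287.37,35.67). Closed: final G1 returns to the first vertex.

**Shape 3** — `<path>` cubic bezier, stroke `#ff0000` → engrave (S289, F4186). Control points (SVG): P0=(198.98,47.60), P1=(183.37,25.52), P2=(54.40,54.35), P3=(35.15,41.33); sampled at t=k/4. Machine vertices: (198.98,54.58) → (169.50,63.04) → (118.43,61.11) → (66.67,57.48) → (35.15,60.85). Open path.

**Shape 4** — `<path>` quadratic bezier, stroke `#ff00ff` → score (S418, F1317). Control points (SVG): P0=(76.11,54.97), P1=(169.20,46.74), P2=(247.84,40.47); sampled at t=k/4. Machine vertices: (76.11,47.21) → (121.75,51.20) → (165.59,54.95) → (207.62,58.45) → (247.84,61.71). Open path.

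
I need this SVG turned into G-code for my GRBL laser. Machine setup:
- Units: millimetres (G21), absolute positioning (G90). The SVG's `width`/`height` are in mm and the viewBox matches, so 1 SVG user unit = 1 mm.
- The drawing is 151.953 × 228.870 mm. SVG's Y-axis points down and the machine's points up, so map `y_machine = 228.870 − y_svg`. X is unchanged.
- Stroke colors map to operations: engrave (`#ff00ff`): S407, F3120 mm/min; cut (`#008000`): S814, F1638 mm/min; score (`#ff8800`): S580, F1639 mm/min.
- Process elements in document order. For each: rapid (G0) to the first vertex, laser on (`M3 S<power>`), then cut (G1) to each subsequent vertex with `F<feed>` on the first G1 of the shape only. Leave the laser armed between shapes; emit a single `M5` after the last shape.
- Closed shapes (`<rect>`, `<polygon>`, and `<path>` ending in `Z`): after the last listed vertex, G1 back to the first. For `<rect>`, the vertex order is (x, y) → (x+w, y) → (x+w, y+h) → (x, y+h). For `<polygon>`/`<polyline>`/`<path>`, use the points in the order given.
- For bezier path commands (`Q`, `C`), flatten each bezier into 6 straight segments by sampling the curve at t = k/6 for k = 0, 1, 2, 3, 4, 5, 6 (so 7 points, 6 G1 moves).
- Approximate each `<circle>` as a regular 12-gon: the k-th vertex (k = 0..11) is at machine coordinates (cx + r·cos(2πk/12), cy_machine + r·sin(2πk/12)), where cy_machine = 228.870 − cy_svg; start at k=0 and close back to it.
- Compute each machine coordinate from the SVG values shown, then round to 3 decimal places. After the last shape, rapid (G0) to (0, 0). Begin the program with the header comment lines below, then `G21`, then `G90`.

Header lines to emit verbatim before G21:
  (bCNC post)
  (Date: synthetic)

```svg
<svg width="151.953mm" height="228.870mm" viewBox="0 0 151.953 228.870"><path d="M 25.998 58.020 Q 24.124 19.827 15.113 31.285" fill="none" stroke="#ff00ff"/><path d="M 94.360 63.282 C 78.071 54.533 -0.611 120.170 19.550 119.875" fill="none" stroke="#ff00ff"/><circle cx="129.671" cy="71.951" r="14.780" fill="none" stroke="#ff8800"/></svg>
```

1 u = 1 mm; y_m = 228.870 − y.

[1] `<path>` quadratic bezier, #ff00ff→engrave S407 F3120: (25.998,170.850) → (25.175,182.202) → (23.956,190.795) → (22.340,196.630) → (20.327,199.707) → (17.918,200.025) → (15.113,197.585)

[2] `<path>` cubic bezier, #ff00ff→engrave S407 F3120: (94.360,165.588) → (81.763,164.413) → (63.245,154.739) → (43.286,140.462) → (26.365,125.480) → (16.960,113.692) → (19.550,108.995)

[3] `<circle>` circle, #ff8800→score S580 F1639: (144.451,156.919) → (142.471,164.309) → (137.061,169.719) → (129.671,171.699) → (122.281,169.719) → (116.871,164.309) → (114.891,156.919) → (116.871,149.529) → (122.281,144.119) → (129.671,142.139) → (137.061,144.119) → (142.471,149.529) → (144.451,156.919) (closed)

(bCNC post)
(Date: synthetic)
G21
G90
G0 X25.998 Y170.850
M3 S407
G1 X25.175 Y182.202 F3120
G1 X23.956 Y190.795
G1 X22.340 Y196.630
G1 X20.327 Y199.707
G1 X17.918 Y200.025
G1 X15.113 Y197.585
G0 X94.360 Y165.588
M3 S407
G1 X81.763 Y164.413 F3120
G1 X63.245 Y154.739
G1 X43.286 Y140.462
G1 X26.365 Y125.480
G1 X16.960 Y113.692
G1 X19.550 Y108.995
G0 X144.451 Y156.919
M3 S580
G1 X142.471 Y164.309 F1639
G1 X137.061 Y169.719
G1 X129.671 Y171.699
G1 X122.281 Y169.719
G1 X116.871 Y164.309
G1 X114.891 Y156.919
G1 X116.871 Y149.529
G1 X122.281 Y144.119
G1 X129.671 Y142.139
G1 X137.061 Y144.119
G1 X142.471 Y149.529
G1 X144.451 Y156.919
M5
G0 X0.000 Y0.000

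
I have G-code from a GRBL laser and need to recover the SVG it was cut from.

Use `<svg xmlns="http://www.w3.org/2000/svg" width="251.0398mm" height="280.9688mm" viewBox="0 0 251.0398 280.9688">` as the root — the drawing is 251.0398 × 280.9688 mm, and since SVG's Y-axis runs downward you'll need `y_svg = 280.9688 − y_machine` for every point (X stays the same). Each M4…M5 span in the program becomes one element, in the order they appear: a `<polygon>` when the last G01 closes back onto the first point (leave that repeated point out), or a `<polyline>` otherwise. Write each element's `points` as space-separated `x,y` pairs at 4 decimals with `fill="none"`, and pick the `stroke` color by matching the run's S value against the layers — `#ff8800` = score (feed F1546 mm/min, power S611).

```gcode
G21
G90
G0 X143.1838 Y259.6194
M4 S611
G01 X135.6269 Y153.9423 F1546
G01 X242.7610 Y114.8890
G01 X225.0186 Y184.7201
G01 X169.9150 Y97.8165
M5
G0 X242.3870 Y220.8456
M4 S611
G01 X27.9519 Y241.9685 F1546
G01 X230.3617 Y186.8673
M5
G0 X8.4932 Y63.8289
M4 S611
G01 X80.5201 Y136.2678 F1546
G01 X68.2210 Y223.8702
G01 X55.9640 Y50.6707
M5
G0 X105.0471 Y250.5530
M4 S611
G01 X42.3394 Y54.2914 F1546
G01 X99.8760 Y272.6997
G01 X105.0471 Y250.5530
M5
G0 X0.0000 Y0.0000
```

Machine Y-up, SVG Y-down with viewBox height 280.9688, so y_svg = 280.9688 − y_machine; X carries over. Every run uses S611, so all elements get stroke `#ff8800` (score).

Run 1: The run is open, so emit a `<polyline>` with points (Y-flipped): 143.1838,21.3494 135.6269,127.0265 242.7610,166.0798 225.0186,96.2487 169.9150,183.1523.

Run 2: The run is open, so emit a `<polyline>` with points (Y-flipped): 242.3870,60.1232 27.9519,39.0003 230.3617,94.1015.

Run 3: The run is open, so emit a `<polyline>` with points (Y-flipped): 8.4932,217.1399 80.5201,144.7010 68.2210,57.0986 55.9640,230.2981.

Run 4: The run returns to its start, so emit a `<polygon>` with points (Y-flipped): 105.0471,30.4158 42.3394,226.6774 99.8760,8.2691.

<svg xmlns="http://www.w3.org/2000/svg" width="251.0398mm" height="280.9688mm" viewBox="0 0 251.0398 280.9688">
  <polyline points="143.1838,21.3494 135.6269,127.0265 242.7610,166.0798 225.0186,96.2487 169.9150,183.1523" fill="none" stroke="#ff8800"/>
  <polyline points="242.3870,60.1232 27.9519,39.0003 230.3617,94.1015" fill="none" stroke="#ff8800"/>
  <polyline points="8.4932,217.1399 80.5201,144.7010 68.2210,57.0986 55.9640,230.2981" fill="none" stroke="#ff8800"/>
  <polygon points="105.0471,30.4158 42.3394,226.6774 99.8760,8.2691" fill="none" stroke="#ff8800"/>
</svg>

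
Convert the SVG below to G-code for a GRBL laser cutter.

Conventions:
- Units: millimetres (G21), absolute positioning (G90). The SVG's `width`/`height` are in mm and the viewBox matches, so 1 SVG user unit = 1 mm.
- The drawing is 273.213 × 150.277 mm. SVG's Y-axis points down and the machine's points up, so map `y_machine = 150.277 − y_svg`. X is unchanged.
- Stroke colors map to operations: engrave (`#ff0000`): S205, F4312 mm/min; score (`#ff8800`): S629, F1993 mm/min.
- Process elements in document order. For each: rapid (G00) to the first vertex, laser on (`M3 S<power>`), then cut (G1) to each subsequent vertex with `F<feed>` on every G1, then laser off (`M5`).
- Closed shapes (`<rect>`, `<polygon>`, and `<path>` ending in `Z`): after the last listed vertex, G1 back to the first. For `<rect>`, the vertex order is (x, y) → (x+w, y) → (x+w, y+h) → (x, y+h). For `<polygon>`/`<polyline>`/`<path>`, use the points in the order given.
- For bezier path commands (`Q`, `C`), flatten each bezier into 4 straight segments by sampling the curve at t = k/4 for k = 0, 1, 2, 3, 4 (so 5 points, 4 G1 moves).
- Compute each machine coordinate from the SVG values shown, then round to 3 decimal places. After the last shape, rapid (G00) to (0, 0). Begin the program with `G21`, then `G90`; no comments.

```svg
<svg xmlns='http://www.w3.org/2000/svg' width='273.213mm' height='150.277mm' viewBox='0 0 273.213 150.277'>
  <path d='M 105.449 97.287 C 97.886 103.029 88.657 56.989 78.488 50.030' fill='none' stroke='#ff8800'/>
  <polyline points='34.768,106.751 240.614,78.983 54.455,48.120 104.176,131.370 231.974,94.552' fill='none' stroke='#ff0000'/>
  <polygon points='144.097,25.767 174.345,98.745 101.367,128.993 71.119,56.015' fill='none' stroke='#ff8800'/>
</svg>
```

G21
G90
G00 X105.449 Y52.990
M3 S629
G1 X99.476 Y56.973 F1993
G1 X92.946 Y71.856 F1993
G1 X85.927 Y89.120 F1993
G1 X78.488 Y100.247 F1993
M5
G00 X34.768 Y43.526
M3 S205
G1 X240.614 Y71.294 F4312
G1 X54.455 Y102.157 F4312
G1 X104.176 Y18.907 F4312
G1 X231.974 Y55.725 F4312
M5
G00 X144.097 Y124.510
M3 S629
G1 X174.345 Y51.532 F1993
G1 X101.367 Y21.284 F1993
G1 X71.119 Y94.262 F1993
G1 X144.097 Y124.510 F1993
M5
G00 X0.000 Y0.000

viewBox `0 0 273.213 150.277` with mm width/height → 1 unit = 1 mm. Flip: y_m = 150.277 − y_svg.

**Shape 1** — `<path>` cubic bezier, stroke `#ff8800` → score (S629, F1993). Control points (SVG): P0=(105.449,97.287), P1=(97.886,103.029), P2=(88.657,56.989), P3=(78.488,50.030); sampled at t=k/4. Machine vertices: (105.449,52.990) → (99.476,56.973) → (92.946,71.856) → (85.927,89.120) → (78.488,100.247). Open path.

**Shape 2** — `<polyline>` open polyline, stroke `#ff0000` → engrave (S205, F4312). Machine vertices: (34.768,43.526) → (240.614,71.294) → (54.455,102.157) → (104.176,18.907) → (231.974,55.725). Open path.

**Shape 3** — `<polygon>` regular polygon, stroke `#ff8800` → score (S629, F1993). Machine vertices: (144.097,124.510) → (174.345,51.532) → (101.367,21.284) → (71.119,94.262) → (144.097,124.510). Closed: final G1 returns to the first vertex.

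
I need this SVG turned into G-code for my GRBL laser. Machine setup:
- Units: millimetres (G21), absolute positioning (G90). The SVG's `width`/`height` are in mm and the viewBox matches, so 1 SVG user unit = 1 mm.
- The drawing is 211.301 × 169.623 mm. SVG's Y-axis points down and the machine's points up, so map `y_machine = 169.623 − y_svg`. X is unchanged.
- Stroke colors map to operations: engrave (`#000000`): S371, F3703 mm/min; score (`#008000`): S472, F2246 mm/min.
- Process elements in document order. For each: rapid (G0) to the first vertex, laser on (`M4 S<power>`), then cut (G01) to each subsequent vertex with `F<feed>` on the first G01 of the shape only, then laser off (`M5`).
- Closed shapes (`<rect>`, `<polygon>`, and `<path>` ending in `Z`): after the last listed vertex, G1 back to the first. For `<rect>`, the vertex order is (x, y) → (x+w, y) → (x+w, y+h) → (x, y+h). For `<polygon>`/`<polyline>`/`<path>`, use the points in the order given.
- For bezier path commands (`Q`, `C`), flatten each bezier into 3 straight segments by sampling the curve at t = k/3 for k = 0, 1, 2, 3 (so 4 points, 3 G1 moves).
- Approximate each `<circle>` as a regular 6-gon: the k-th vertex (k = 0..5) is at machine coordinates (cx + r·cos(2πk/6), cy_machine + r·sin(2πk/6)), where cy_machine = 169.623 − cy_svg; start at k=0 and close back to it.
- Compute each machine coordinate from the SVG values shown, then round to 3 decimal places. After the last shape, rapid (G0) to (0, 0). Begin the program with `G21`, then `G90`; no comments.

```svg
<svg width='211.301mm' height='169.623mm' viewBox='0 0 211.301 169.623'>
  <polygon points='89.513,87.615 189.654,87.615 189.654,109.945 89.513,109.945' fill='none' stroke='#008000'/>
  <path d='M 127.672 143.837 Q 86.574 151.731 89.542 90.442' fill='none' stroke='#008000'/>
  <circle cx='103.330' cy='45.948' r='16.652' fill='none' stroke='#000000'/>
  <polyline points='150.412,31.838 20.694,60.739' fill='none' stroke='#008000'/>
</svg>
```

viewBox `0 0 211.301 169.623` with mm width/height → 1 unit = 1 mm. Flip: y_m = 169.623 − y_svg.

**Shape 1** — `<polygon>` rectangle, stroke `#008000` → score (S472, F2246). Machine vertices: (89.513,82.008) → (189.654,82.008) → (189.654,59.678) → (89.513,59.678) → (89.513,82.008). Closed: final G1 returns to the first vertex.

**Shape 2** — `<path>` quadratic bezier, stroke `#008000` → score (S472, F2246). Control points (SVG): P0=(127.672,143.837), P1=(86.574,151.731), P2=(89.542,90.442); sampled at t=k/3. Machine vertices: (127.672,25.786) → (105.170,28.210) → (92.460,46.009) → (89.542,79.181). Open path.

**Shape 3** — `<circle>` circle, stroke `#000000` → engrave (S371, F3703). Machine vertices: (119.982,123.675) → (111.656,138.096) → (95.004,138.096) → (86.678,123.675) → (95.004,109.254) → (111.656,109.254) → (119.982,123.675). Closed: final G1 returns to the first vertex.

**Shape 4** — `<polyline>` line segment, stroke `#008000` → score (S472, F2246). Machine vertices: (150.412,137.785) → (20.694,108.884). Open path.

G21
G90
G0 X89.513 Y82.008
M4 S472
G01 X189.654 Y82.008 F2246
G01 X189.654 Y59.678
G01 X89.513 Y59.678
G01 X89.513 Y82.008
M5
G0 X127.672 Y25.786
M4 S472
G01 X105.170 Y28.210 F2246
G01 X92.460 Y46.009
G01 X89.542 Y79.181
M5
G0 X119.982 Y123.675
M4 S371
G01 X111.656 Y138.096 F3703
G01 X95.004 Y138.096
G01 X86.678 Y123.675
G01 X95.004 Y109.254
G01 X111.656 Y109.254
G01 X119.982 Y123.675
M5
G0 X150.412 Y137.785
M4 S472
G01 X20.694 Y108.884 F2246
M5
G0 X0.000 Y0.000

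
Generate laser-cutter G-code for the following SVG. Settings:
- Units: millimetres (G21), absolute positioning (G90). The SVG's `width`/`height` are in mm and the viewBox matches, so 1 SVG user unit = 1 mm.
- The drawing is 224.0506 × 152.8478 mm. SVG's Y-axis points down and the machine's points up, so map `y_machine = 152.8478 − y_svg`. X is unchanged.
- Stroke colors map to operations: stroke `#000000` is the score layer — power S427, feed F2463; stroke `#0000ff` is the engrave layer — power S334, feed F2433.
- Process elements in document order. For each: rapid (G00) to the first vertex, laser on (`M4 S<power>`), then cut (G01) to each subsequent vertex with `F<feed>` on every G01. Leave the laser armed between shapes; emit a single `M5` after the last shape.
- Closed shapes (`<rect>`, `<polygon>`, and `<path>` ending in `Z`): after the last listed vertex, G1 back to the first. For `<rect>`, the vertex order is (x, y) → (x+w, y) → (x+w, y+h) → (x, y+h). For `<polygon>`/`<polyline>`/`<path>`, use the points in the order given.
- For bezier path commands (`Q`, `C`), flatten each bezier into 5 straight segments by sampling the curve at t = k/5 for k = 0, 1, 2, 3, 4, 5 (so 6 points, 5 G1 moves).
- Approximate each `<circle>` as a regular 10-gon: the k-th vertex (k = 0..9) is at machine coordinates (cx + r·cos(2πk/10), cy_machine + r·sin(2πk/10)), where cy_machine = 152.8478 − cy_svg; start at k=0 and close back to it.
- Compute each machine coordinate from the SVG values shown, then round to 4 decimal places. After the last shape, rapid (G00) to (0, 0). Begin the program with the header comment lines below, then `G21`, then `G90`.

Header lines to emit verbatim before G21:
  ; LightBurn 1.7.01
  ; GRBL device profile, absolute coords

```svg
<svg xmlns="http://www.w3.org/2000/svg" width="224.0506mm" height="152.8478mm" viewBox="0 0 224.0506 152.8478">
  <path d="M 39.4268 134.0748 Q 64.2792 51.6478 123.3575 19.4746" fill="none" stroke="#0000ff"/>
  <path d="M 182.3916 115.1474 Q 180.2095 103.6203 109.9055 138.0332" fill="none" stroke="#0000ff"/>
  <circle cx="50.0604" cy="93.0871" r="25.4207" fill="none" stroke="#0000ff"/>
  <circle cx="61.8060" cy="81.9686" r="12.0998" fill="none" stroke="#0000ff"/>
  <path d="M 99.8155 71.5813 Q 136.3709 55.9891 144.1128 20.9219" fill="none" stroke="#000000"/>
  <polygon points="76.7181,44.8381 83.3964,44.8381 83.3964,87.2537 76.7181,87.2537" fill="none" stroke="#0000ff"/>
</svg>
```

Since the viewBox matches the mm dimensions, user units are millimetres directly. The only transform is the Y-flip y_m = 152.8478 − y_svg.

Shape 1 is a quadratic bezier drawn with `<path>`. Its stroke #0000ff means engrave at S334, F2433. After flipping Y the toolpath is (39.4268,18.7730) → (50.7368,49.7336) → (64.7849,76.6740) → (81.5710,99.5940) → (101.0952,118.4938) → (123.3575,133.3732).

Shape 2 is a quadratic bezier drawn with `<path>`. Its stroke #0000ff means engrave at S334, F2433. After flipping Y the toolpath is (182.3916,37.7004) → (178.7939,40.4736) → (169.7464,39.5717) → (155.2492,34.9945) → (135.3022,26.7422) → (109.9055,14.8146).

Shape 3 is a circle drawn with `<circle>`. Its stroke #0000ff means engrave at S334, F2433. After flipping Y the toolpath is (75.4811,59.7607) → (70.6262,74.7026) → (57.9158,83.9372) → (42.2050,83.9372) → (29.4946,74.7026) → (24.6397,59.7607) → (29.4946,44.8188) → (42.2050,35.5842) → (57.9158,35.5842) → (70.6262,44.8188) → (75.4811,59.7607), returning to the start.

Shape 4 is a circle drawn with `<circle>`. Its stroke #0000ff means engrave at S334, F2433. After flipping Y the toolpath is (73.9058,70.8792) → (71.5949,77.9913) → (65.5450,82.3868) → (58.0670,82.3868) → (52.0171,77.9913) → (49.7062,70.8792) → (52.0171,63.7671) → (58.0670,59.3716) → (65.5450,59.3716) → (71.5949,63.7671) → (73.9058,70.8792), returning to the start.

Shape 5 is a quadratic bezier drawn with `<path>`. Its stroke #000000 means score at S427, F2463. After flipping Y the toolpath is (99.8155,81.2665) → (113.2851,88.2824) → (124.4497,96.8563) → (133.3091,106.9881) → (139.8635,118.6780) → (144.1128,131.9259).

Shape 6 is a rectangle drawn with `<polygon>`. Its stroke #0000ff means engrave at S334, F2433. After flipping Y the toolpath is (76.7181,108.0097) → (83.3964,108.0097) → (83.3964,65.5941) → (76.7181,65.5941) → (76.7181,108.0097), returning to the start.

; LightBurn 1.7.01
; GRBL device profile, absolute coords
G21
G90
G00 X39.4268 Y18.7730
M4 S334
G01 X50.7368 Y49.7336 F2433
G01 X64.7849 Y76.6740 F2433
G01 X81.5710 Y99.5940 F2433
G01 X101.0952 Y118.4938 F2433
G01 X123.3575 Y133.3732 F2433
G00 X182.3916 Y37.7004
M4 S334
G01 X178.7939 Y40.4736 F2433
G01 X169.7464 Y39.5717 F2433
G01 X155.2492 Y34.9945 F2433
G01 X135.3022 Y26.7422 F2433
G01 X109.9055 Y14.8146 F2433
G00 X75.4811 Y59.7607
M4 S334
G01 X70.6262 Y74.7026 F2433
G01 X57.9158 Y83.9372 F2433
G01 X42.2050 Y83.9372 F2433
G01 X29.4946 Y74.7026 F2433
G01 X24.6397 Y59.7607 F2433
G01 X29.4946 Y44.8188 F2433
G01 X42.2050 Y35.5842 F2433
G01 X57.9158 Y35.5842 F2433
G01 X70.6262 Y44.8188 F2433
G01 X75.4811 Y59.7607 F2433
G00 X73.9058 Y70.8792
M4 S334
G01 X71.5949 Y77.9913 F2433
G01 X65.5450 Y82.3868 F2433
G01 X58.0670 Y82.3868 F2433
G01 X52.0171 Y77.9913 F2433
G01 X49.7062 Y70.8792 F2433
G01 X52.0171 Y63.7671 F2433
G01 X58.0670 Y59.3716 F2433
G01 X65.5450 Y59.3716 F2433
G01 X71.5949 Y63.7671 F2433
G01 X73.9058 Y70.8792 F2433
G00 X99.8155 Y81.2665
M4 S427
G01 X113.2851 Y88.2824 F2463
G01 X124.4497 Y96.8563 F2463
G01 X133.3091 Y106.9881 F2463
G01 X139.8635 Y118.6780 F2463
G01 X144.1128 Y131.9259 F2463
G00 X76.7181 Y108.0097
M4 S334
G01 X83.3964 Y108.0097 F2433
G01 X83.3964 Y65.5941 F2433
G01 X76.7181 Y65.5941 F2433
G01 X76.7181 Y108.0097 F2433
M5
G00 X0.0000 Y0.0000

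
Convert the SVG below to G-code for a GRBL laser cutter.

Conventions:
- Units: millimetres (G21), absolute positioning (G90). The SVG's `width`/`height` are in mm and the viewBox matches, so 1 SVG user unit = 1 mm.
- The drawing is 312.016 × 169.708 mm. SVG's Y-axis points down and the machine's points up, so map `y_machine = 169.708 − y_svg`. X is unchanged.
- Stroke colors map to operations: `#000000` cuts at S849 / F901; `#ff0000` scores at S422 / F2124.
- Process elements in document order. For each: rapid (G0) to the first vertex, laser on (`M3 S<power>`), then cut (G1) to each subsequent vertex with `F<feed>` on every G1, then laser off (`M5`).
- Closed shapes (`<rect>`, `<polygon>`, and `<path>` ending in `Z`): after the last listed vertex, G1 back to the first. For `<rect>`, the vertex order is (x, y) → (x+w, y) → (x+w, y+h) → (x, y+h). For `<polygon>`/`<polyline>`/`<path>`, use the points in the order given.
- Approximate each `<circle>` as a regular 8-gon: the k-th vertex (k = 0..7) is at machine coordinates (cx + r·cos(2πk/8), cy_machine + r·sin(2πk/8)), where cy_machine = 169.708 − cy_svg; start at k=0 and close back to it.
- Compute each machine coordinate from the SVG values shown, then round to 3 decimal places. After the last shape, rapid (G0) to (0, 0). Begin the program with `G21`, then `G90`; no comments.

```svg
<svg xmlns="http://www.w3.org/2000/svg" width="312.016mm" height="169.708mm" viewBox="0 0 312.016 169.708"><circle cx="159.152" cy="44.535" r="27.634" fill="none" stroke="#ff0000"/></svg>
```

1 u = 1 mm; y_m = 169.708 − y.

[1] `<circle>` circle, #ff0000→score S422 F2124: (186.786,125.173) → (178.692,144.713) → (159.152,152.807) → (139.612,144.713) → (131.518,125.173) → (139.612,105.633) → (159.152,97.539) → (178.692,105.633) → (186.786,125.173) (closed)

G21
G90
G0 X186.786 Y125.173
M3 S422
G1 X178.692 Y144.713 F2124
G1 X159.152 Y152.807 F2124
G1 X139.612 Y144.713 F2124
G1 X131.518 Y125.173 F2124
G1 X139.612 Y105.633 F2124
G1 X159.152 Y97.539 F2124
G1 X178.692 Y105.633 F2124
G1 X186.786 Y125.173 F2124
M5
G0 X0.000 Y0.000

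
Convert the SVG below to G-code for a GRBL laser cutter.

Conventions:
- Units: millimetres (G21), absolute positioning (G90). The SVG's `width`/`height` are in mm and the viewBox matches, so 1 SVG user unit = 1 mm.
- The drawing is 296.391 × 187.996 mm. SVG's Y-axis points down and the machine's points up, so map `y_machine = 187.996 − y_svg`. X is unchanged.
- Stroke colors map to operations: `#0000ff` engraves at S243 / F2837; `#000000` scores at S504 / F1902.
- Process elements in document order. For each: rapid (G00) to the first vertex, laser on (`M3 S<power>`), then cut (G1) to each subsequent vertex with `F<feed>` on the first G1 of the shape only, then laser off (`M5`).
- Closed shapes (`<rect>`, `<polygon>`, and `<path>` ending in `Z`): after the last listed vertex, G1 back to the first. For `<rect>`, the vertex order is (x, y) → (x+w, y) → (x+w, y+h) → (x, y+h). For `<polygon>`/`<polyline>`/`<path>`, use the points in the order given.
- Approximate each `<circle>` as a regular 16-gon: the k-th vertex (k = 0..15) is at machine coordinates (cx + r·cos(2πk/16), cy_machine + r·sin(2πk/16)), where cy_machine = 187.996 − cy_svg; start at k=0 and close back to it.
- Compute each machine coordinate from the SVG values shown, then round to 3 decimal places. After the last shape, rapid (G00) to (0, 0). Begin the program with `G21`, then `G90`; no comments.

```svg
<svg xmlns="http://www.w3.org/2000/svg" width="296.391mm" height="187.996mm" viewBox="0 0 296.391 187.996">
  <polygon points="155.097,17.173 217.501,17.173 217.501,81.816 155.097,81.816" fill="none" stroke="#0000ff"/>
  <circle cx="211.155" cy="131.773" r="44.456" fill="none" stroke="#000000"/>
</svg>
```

G21
G90
G00 X155.097 Y170.823
M3 S243
G1 X217.501 Y170.823 F2837
G1 X217.501 Y106.180
G1 X155.097 Y106.180
G1 X155.097 Y170.823
M5
G00 X255.611 Y56.223
M3 S504
G1 X252.227 Y73.236 F1902
G1 X242.590 Y87.658
G1 X228.168 Y97.295
G1 X211.155 Y100.679
G1 X194.142 Y97.295
G1 X179.720 Y87.658
G1 X170.083 Y73.236
G1 X166.699 Y56.223
G1 X170.083 Y39.210
G1 X179.720 Y24.788
G1 X194.142 Y15.151
G1 X211.155 Y11.767
G1 X228.168 Y15.151
G1 X242.590 Y24.788
G1 X252.227 Y39.210
G1 X255.611 Y56.223
M5
G00 X0.000 Y0.000

1 u = 1 mm; y_m = 187.996 − y.

[1] `<polygon>` rectangle, #0000ff→engrave S243 F2837: (155.097,170.823) → (217.501,170.823) → (217.501,106.180) → (155.097,106.180) → (155.097,170.823) (closed)

[2] `<circle>` circle, #000000→score S504 F1902: (255.611,56.223) → (252.227,73.236) → (242.590,87.658) → (228.168,97.295) → (211.155,100.679) → (194.142,97.295) → (179.720,87.658) → (170.083,73.236) → (166.699,56.223) → (170.083,39.210) → (179.720,24.788) → (194.142,15.151) → (211.155,11.767) → (228.168,15.151) → (242.590,24.788) → (252.227,39.210) → (255.611,56.223) (closed)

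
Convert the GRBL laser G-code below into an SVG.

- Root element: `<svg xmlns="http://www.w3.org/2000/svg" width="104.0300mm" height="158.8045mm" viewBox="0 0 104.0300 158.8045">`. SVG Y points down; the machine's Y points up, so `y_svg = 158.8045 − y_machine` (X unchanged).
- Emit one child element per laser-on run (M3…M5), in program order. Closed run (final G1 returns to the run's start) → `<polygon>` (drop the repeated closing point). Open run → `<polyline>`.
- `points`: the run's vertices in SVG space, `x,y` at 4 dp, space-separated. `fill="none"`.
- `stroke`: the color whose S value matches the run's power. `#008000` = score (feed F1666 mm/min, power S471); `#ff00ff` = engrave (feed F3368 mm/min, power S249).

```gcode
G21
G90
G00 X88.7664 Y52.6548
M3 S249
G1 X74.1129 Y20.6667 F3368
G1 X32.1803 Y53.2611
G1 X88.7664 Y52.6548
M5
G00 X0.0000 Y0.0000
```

y_svg = 158.8045 − y_m. Every run uses S249, so all elements get stroke `#ff00ff` (engrave).

[1] closed run; points: 88.7664,106.1497 74.1129,138.1378 32.1803,105.5434

<svg xmlns="http://www.w3.org/2000/svg" width="104.0300mm" height="158.8045mm" viewBox="0 0 104.0300 158.8045">
  <polygon points="88.7664,106.1497 74.1129,138.1378 32.1803,105.5434" fill="none" stroke="#ff00ff"/>
</svg>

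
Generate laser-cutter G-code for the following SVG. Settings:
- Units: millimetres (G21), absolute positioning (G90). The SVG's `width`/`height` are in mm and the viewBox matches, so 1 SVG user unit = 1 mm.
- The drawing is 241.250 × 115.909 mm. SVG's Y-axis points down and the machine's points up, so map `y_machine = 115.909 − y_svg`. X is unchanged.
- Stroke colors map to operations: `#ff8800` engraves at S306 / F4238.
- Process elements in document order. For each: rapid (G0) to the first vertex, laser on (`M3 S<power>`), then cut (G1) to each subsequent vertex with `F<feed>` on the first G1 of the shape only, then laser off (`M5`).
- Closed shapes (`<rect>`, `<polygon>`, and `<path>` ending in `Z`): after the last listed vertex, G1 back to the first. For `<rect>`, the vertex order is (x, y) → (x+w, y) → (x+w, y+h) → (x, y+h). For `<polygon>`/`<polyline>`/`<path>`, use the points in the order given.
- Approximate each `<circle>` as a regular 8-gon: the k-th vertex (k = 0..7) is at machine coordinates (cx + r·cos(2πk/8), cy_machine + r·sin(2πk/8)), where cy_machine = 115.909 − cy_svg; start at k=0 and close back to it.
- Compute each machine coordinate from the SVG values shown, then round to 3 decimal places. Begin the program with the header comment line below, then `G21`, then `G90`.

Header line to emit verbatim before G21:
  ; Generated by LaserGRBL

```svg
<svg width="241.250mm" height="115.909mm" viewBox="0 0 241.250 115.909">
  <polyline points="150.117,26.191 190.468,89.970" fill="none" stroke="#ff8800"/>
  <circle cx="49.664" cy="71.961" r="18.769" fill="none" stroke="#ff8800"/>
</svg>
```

Since the viewBox matches the mm dimensions, user units are millimetres directly. The only transform is the Y-flip y_m = 115.909 − y_svg.

Shape 1 is a line segment drawn with `<polyline>`. Its stroke #ff8800 means engrave at S306, F4238. After flipping Y the toolpath is (150.117,89.718) → (190.468,25.939).

Shape 2 is a circle drawn with `<circle>`. Its stroke #ff8800 means engrave at S306, F4238. After flipping Y the toolpath is (68.433,43.948) → (62.936,57.220) → (49.664,62.717) → (36.392,57.220) → (30.895,43.948) → (36.392,30.676) → (49.664,25.179) → (62.936,30.676) → (68.433,43.948), returning to the start.

; Generated by LaserGRBL
G21
G90
G0 X150.117 Y89.718
M3 S306
G1 X190.468 Y25.939 F4238
M5
G0 X68.433 Y43.948
M3 S306
G1 X62.936 Y57.220 F4238
G1 X49.664 Y62.717
G1 X36.392 Y57.220
G1 X30.895 Y43.948
G1 X36.392 Y30.676
G1 X49.664 Y25.179
G1 X62.936 Y30.676
G1 X68.433 Y43.948
M5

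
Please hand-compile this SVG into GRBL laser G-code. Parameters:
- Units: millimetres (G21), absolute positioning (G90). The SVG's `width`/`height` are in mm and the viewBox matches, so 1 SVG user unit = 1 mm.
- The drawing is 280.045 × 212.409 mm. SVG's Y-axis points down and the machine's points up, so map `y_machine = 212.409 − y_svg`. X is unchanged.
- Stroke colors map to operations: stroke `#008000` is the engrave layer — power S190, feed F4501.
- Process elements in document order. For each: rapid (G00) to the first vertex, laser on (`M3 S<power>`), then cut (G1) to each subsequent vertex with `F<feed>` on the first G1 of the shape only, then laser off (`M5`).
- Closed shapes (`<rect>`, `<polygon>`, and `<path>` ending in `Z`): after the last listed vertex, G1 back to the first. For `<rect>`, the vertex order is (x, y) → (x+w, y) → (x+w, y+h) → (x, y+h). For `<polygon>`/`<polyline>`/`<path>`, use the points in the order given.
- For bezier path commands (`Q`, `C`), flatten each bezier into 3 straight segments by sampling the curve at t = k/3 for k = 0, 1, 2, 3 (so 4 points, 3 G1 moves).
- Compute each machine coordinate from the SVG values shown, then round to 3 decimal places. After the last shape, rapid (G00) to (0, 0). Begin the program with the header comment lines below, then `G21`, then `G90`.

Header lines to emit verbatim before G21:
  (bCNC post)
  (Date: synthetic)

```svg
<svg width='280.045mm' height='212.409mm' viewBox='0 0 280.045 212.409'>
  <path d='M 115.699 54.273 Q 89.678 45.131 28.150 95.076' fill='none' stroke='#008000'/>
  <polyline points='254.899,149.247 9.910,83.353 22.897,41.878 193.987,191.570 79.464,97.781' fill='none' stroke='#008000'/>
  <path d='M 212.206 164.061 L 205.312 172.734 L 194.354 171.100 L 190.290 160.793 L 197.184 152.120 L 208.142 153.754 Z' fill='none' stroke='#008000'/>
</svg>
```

Since the viewBox matches the mm dimensions, user units are millimetres directly. The only transform is the Y-flip y_m = 212.409 − y_svg.

Shape 1 is a quadratic bezier drawn with `<path>`. Its stroke #008000 means engrave at S190, F4501. After flipping Y the toolpath is (115.699,158.136) → (94.406,157.665) → (65.223,144.064) → (28.150,117.333).

Shape 2 is a open polyline drawn with `<polyline>`. Its stroke #008000 means engrave at S190, F4501. After flipping Y the toolpath is (254.899,63.162) → (9.910,129.056) → (22.897,170.531) → (193.987,20.839) → (79.464,114.628).

Shape 3 is a regular polygon drawn with `<path>`. Its stroke #008000 means engrave at S190, F4501. After flipping Y the toolpath is (212.206,48.348) → (205.312,39.675) → (194.354,41.309) → (190.290,51.616) → (197.184,60.289) → (208.142,58.655) → (212.206,48.348), returning to the start.

(bCNC post)
(Date: synthetic)
G21
G90
G00 X115.699 Y158.136
M3 S190
G1 X94.406 Y157.665 F4501
G1 X65.223 Y144.064
G1 X28.150 Y117.333
M5
G00 X254.899 Y63.162
M3 S190
G1 X9.910 Y129.056 F4501
G1 X22.897 Y170.531
G1 X193.987 Y20.839
G1 X79.464 Y114.628
M5
G00 X212.206 Y48.348
M3 S190
G1 X205.312 Y39.675 F4501
G1 X194.354 Y41.309
G1 X190.290 Y51.616
G1 X197.184 Y60.289
G1 X208.142 Y58.655
G1 X212.206 Y48.348
M5
G00 X0.000 Y0.000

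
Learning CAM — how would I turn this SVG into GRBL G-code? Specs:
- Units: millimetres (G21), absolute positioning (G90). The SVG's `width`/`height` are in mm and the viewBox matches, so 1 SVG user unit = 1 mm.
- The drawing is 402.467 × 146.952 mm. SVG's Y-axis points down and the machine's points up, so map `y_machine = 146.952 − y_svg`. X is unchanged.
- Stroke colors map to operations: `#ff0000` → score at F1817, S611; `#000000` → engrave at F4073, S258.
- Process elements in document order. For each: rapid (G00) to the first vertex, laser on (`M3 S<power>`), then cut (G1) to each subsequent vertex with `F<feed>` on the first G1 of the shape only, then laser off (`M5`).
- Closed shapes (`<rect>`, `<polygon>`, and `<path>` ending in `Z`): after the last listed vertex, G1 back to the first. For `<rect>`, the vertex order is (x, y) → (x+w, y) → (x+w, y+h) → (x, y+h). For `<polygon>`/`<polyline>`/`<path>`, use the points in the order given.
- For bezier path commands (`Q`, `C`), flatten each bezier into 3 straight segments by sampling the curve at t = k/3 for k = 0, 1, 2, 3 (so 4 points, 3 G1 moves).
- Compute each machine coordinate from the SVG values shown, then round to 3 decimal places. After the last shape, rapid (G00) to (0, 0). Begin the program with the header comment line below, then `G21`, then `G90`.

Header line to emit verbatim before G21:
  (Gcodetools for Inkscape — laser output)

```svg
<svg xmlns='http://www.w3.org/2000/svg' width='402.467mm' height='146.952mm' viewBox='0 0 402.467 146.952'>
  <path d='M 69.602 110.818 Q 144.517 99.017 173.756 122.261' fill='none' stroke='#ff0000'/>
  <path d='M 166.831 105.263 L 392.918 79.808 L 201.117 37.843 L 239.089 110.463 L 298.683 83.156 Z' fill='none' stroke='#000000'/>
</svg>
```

1 u = 1 mm; y_m = 146.952 − y.

[1] `<path>` quadratic bezier, #ff0000→score S611 F1817: (69.602,36.134) → (114.470,40.107) → (149.188,36.293) → (173.756,24.691)

[2] `<path>` closed polygon, #000000→engrave S258 F4073: (166.831,41.689) → (392.918,67.144) → (201.117,109.109) → (239.089,36.489) → (298.683,63.796) → (166.831,41.689) (closed)

(Gcodetools for Inkscape — laser output)
G21
G90
G00 X69.602 Y36.134
M3 S611
G1 X114.470 Y40.107 F1817
G1 X149.188 Y36.293
G1 X173.756 Y24.691
M5
G00 X166.831 Y41.689
M3 S258
G1 X392.918 Y67.144 F4073
G1 X201.117 Y109.109
G1 X239.089 Y36.489
G1 X298.683 Y63.796
G1 X166.831 Y41.689
M5
G00 X0.000 Y0.000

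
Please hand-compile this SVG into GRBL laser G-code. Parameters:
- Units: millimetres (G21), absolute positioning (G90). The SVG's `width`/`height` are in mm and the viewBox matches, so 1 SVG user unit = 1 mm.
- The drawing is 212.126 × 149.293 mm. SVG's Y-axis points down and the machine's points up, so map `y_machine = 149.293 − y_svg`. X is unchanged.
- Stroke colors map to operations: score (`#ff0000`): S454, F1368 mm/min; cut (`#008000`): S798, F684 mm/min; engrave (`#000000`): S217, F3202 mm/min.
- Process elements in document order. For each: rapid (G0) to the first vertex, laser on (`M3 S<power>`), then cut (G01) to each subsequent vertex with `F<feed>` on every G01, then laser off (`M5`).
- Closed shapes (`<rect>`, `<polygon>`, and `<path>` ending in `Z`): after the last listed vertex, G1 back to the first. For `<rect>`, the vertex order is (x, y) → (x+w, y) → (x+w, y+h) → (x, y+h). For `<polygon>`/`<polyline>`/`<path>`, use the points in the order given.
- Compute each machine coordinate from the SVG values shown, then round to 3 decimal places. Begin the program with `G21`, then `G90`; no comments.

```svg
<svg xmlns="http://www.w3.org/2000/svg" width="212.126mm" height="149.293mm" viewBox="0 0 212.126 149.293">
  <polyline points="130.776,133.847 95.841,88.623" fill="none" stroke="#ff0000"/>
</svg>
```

Since the viewBox matches the mm dimensions, user units are millimetres directly. The only transform is the Y-flip y_m = 149.293 − y_svg.

Shape 1 is a line segment drawn with `<polyline>`. Its stroke #ff0000 means score at S454, F1368. After flipping Y the toolpath is (130.776,15.446) → (95.841,60.670).

G21
G90
G0 X130.776 Y15.446
M3 S454
G01 X95.841 Y60.670 F1368
M5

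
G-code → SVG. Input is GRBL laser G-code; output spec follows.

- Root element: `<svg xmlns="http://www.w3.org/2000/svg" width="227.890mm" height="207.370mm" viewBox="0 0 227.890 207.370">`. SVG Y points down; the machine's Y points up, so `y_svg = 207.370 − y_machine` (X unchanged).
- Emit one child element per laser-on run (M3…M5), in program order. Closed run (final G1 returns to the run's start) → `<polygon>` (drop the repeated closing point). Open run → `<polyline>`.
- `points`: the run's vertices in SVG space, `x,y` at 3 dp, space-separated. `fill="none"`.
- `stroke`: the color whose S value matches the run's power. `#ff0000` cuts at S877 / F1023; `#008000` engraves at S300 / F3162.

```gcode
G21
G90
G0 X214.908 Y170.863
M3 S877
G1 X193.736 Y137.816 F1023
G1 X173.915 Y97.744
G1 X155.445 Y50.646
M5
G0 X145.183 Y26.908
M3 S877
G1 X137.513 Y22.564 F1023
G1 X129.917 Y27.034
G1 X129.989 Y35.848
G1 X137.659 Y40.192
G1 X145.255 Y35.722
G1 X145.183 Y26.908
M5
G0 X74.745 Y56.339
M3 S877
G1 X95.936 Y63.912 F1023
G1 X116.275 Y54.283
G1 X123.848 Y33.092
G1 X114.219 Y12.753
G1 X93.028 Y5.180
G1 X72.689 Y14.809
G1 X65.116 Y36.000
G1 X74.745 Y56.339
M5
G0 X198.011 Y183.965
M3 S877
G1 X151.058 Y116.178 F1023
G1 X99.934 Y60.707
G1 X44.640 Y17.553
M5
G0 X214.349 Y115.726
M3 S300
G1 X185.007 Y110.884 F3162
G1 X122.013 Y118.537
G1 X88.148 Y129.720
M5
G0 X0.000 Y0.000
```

<svg xmlns="http://www.w3.org/2000/svg" width="227.890mm" height="207.370mm" viewBox="0 0 227.890 207.370">
  <polyline points="214.908,36.507 193.736,69.554 173.915,109.626 155.445,156.724" fill="none" stroke="#ff0000"/>
  <polygon points="145.183,180.462 137.513,184.806 129.917,180.336 129.989,171.522 137.659,167.178 145.255,171.648" fill="none" stroke="#ff0000"/>
  <polygon points="74.745,151.031 95.936,143.458 116.275,153.087 123.848,174.278 114.219,194.617 93.028,202.190 72.689,192.561 65.116,171.370" fill="none" stroke="#ff0000"/>
  <polyline points="198.011,23.405 151.058,91.192 99.934,146.663 44.640,189.817" fill="none" stroke="#ff0000"/>
  <polyline points="214.349,91.644 185.007,96.486 122.013,88.833 88.148,77.650" fill="none" stroke="#008000"/>
</svg>

y_svg = 207.370 − y_m.

[1] S877→`#ff0000` (cut); open run; points: 214.908,36.507 193.736,69.554 173.915,109.626 155.445,156.724

[2] S877→`#ff0000` (cut); closed run; points: 145.183,180.462 137.513,184.806 129.917,180.336 129.989,171.522 137.659,167.178 145.255,171.648

[3] S877→`#ff0000` (cut); closed run; points: 74.745,151.031 95.936,143.458 116.275,153.087 123.848,174.278 114.219,194.617 93.028,202.190 72.689,192.561 65.116,171.370

[4] S877→`#ff0000` (cut); open run; points: 198.011,23.405 151.058,91.192 99.934,146.663 44.640,189.817

[5] S300→`#008000` (engrave); open run; points: 214.349,91.644 185.007,96.486 122.013,88.833 88.148,77.650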